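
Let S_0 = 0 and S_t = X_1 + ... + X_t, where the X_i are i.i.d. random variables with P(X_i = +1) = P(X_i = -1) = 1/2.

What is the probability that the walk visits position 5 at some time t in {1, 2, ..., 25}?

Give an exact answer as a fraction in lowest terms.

Count via complement. Let g(t,s) = #length-t paths at position s with S_1..S_t all ≠ 5.
g(t,s) = g(t-1,s-1) + g(t-1,s+1) for s ≠ 5; g(t,5) = 0.
t=0: g(0,0)=1
t=1: g(1,-1)=1 g(1,1)=1
t=2: g(2,-2)=1 g(2,0)=2 g(2,2)=1
t=3: g(3,-3)=1 g(3,-1)=3 g(3,1)=3 g(3,3)=1
t=4: g(4,-4)=1 g(4,-2)=4 g(4,0)=6 g(4,2)=4 g(4,4)=1
t=5: g(5,-5)=1 g(5,-3)=5 g(5,-1)=10 g(5,1)=10 g(5,3)=5
t=6: g(6,-6)=1 g(6,-4)=6 g(6,-2)=15 g(6,0)=20 g(6,2)=15 g(6,4)=5
t=7: g(7,-7)=1 g(7,-5)=7 g(7,-3)=21 g(7,-1)=35 g(7,1)=35 g(7,3)=20
t=8: g(8,-8)=1 g(8,-6)=8 g(8,-4)=28 g(8,-2)=56 g(8,0)=70 g(8,2)=55 g(8,4)=20
t=9: g(9,-9)=1 g(9,-7)=9 g(9,-5)=36 g(9,-3)=84 g(9,-1)=126 g(9,1)=125 g(9,3)=75
t=10: g(10,-10)=1 g(10,-8)=10 g(10,-6)=45 g(10,-4)=120 g(10,-2)=210 g(10,0)=251 g(10,2)=200 g(10,4)=75
t=11: g(11,-11)=1 g(11,-9)=11 g(11,-7)=55 g(11,-5)=165 g(11,-3)=330 g(11,-1)=461 g(11,1)=451 g(11,3)=275
t=12: g(12,-12)=1 g(12,-10)=12 g(12,-8)=66 g(12,-6)=220 g(12,-4)=495 g(12,-2)=791 g(12,0)=912 g(12,2)=726 g(12,4)=275
t=13: g(13,-13)=1 g(13,-11)=13 g(13,-9)=78 g(13,-7)=286 g(13,-5)=715 g(13,-3)=1286 g(13,-1)=1703 g(13,1)=1638 g(13,3)=1001
t=14: g(14,-14)=1 g(14,-12)=14 g(14,-10)=91 g(14,-8)=364 g(14,-6)=1001 g(14,-4)=2001 g(14,-2)=2989 g(14,0)=3341 g(14,2)=2639 g(14,4)=1001
t=15: g(15,-15)=1 g(15,-13)=15 g(15,-11)=105 g(15,-9)=455 g(15,-7)=1365 g(15,-5)=3002 g(15,-3)=4990 g(15,-1)=6330 g(15,1)=5980 g(15,3)=3640
t=16: g(16,-16)=1 g(16,-14)=16 g(16,-12)=120 g(16,-10)=560 g(16,-8)=1820 g(16,-6)=4367 g(16,-4)=7992 g(16,-2)=11320 g(16,0)=12310 g(16,2)=9620 g(16,4)=3640
t=17: g(17,-17)=1 g(17,-15)=17 g(17,-13)=136 g(17,-11)=680 g(17,-9)=2380 g(17,-7)=6187 g(17,-5)=12359 g(17,-3)=19312 g(17,-1)=23630 g(17,1)=21930 g(17,3)=13260
t=18: g(18,-18)=1 g(18,-16)=18 g(18,-14)=153 g(18,-12)=816 g(18,-10)=3060 g(18,-8)=8567 g(18,-6)=18546 g(18,-4)=31671 g(18,-2)=42942 g(18,0)=45560 g(18,2)=35190 g(18,4)=13260
t=19: g(19,-19)=1 g(19,-17)=19 g(19,-15)=171 g(19,-13)=969 g(19,-11)=3876 g(19,-9)=11627 g(19,-7)=27113 g(19,-5)=50217 g(19,-3)=74613 g(19,-1)=88502 g(19,1)=80750 g(19,3)=48450
t=20: g(20,-20)=1 g(20,-18)=20 g(20,-16)=190 g(20,-14)=1140 g(20,-12)=4845 g(20,-10)=15503 g(20,-8)=38740 g(20,-6)=77330 g(20,-4)=124830 g(20,-2)=163115 g(20,0)=169252 g(20,2)=129200 g(20,4)=48450
t=21: g(21,-21)=1 g(21,-19)=21 g(21,-17)=210 g(21,-15)=1330 g(21,-13)=5985 g(21,-11)=20348 g(21,-9)=54243 g(21,-7)=116070 g(21,-5)=202160 g(21,-3)=287945 g(21,-1)=332367 g(21,1)=298452 g(21,3)=177650
t=22: g(22,-22)=1 g(22,-20)=22 g(22,-18)=231 g(22,-16)=1540 g(22,-14)=7315 g(22,-12)=26333 g(22,-10)=74591 g(22,-8)=170313 g(22,-6)=318230 g(22,-4)=490105 g(22,-2)=620312 g(22,0)=630819 g(22,2)=476102 g(22,4)=177650
t=23: g(23,-23)=1 g(23,-21)=23 g(23,-19)=253 g(23,-17)=1771 g(23,-15)=8855 g(23,-13)=33648 g(23,-11)=100924 g(23,-9)=244904 g(23,-7)=488543 g(23,-5)=808335 g(23,-3)=1110417 g(23,-1)=1251131 g(23,1)=1106921 g(23,3)=653752
t=24: g(24,-24)=1 g(24,-22)=24 g(24,-20)=276 g(24,-18)=2024 g(24,-16)=10626 g(24,-14)=42503 g(24,-12)=134572 g(24,-10)=345828 g(24,-8)=733447 g(24,-6)=1296878 g(24,-4)=1918752 g(24,-2)=2361548 g(24,0)=2358052 g(24,2)=1760673 g(24,4)=653752
t=25: g(25,-25)=1 g(25,-23)=25 g(25,-21)=300 g(25,-19)=2300 g(25,-17)=12650 g(25,-15)=53129 g(25,-13)=177075 g(25,-11)=480400 g(25,-9)=1079275 g(25,-7)=2030325 g(25,-5)=3215630 g(25,-3)=4280300 g(25,-1)=4719600 g(25,1)=4118725 g(25,3)=2414425
Paths never hitting 5: Σ_s g(25,s) = 22584160
Paths hitting 5: 2^25 - 22584160 = 10970272
P = 10970272/33554432 = 342821/1048576

Answer: 342821/1048576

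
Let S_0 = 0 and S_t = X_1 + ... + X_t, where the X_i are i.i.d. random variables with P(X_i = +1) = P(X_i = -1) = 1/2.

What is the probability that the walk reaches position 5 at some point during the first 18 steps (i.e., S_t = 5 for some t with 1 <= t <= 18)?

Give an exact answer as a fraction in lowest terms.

Count via complement. Let g(t,s) = #length-t paths at position s with S_1..S_t all ≠ 5.
g(t,s) = g(t-1,s-1) + g(t-1,s+1) for s ≠ 5; g(t,5) = 0.
t=0: g(0,0)=1
t=1: g(1,-1)=1 g(1,1)=1
t=2: g(2,-2)=1 g(2,0)=2 g(2,2)=1
t=3: g(3,-3)=1 g(3,-1)=3 g(3,1)=3 g(3,3)=1
t=4: g(4,-4)=1 g(4,-2)=4 g(4,0)=6 g(4,2)=4 g(4,4)=1
t=5: g(5,-5)=1 g(5,-3)=5 g(5,-1)=10 g(5,1)=10 g(5,3)=5
t=6: g(6,-6)=1 g(6,-4)=6 g(6,-2)=15 g(6,0)=20 g(6,2)=15 g(6,4)=5
t=7: g(7,-7)=1 g(7,-5)=7 g(7,-3)=21 g(7,-1)=35 g(7,1)=35 g(7,3)=20
t=8: g(8,-8)=1 g(8,-6)=8 g(8,-4)=28 g(8,-2)=56 g(8,0)=70 g(8,2)=55 g(8,4)=20
t=9: g(9,-9)=1 g(9,-7)=9 g(9,-5)=36 g(9,-3)=84 g(9,-1)=126 g(9,1)=125 g(9,3)=75
t=10: g(10,-10)=1 g(10,-8)=10 g(10,-6)=45 g(10,-4)=120 g(10,-2)=210 g(10,0)=251 g(10,2)=200 g(10,4)=75
t=11: g(11,-11)=1 g(11,-9)=11 g(11,-7)=55 g(11,-5)=165 g(11,-3)=330 g(11,-1)=461 g(11,1)=451 g(11,3)=275
t=12: g(12,-12)=1 g(12,-10)=12 g(12,-8)=66 g(12,-6)=220 g(12,-4)=495 g(12,-2)=791 g(12,0)=912 g(12,2)=726 g(12,4)=275
t=13: g(13,-13)=1 g(13,-11)=13 g(13,-9)=78 g(13,-7)=286 g(13,-5)=715 g(13,-3)=1286 g(13,-1)=1703 g(13,1)=1638 g(13,3)=1001
t=14: g(14,-14)=1 g(14,-12)=14 g(14,-10)=91 g(14,-8)=364 g(14,-6)=1001 g(14,-4)=2001 g(14,-2)=2989 g(14,0)=3341 g(14,2)=2639 g(14,4)=1001
t=15: g(15,-15)=1 g(15,-13)=15 g(15,-11)=105 g(15,-9)=455 g(15,-7)=1365 g(15,-5)=3002 g(15,-3)=4990 g(15,-1)=6330 g(15,1)=5980 g(15,3)=3640
t=16: g(16,-16)=1 g(16,-14)=16 g(16,-12)=120 g(16,-10)=560 g(16,-8)=1820 g(16,-6)=4367 g(16,-4)=7992 g(16,-2)=11320 g(16,0)=12310 g(16,2)=9620 g(16,4)=3640
t=17: g(17,-17)=1 g(17,-15)=17 g(17,-13)=136 g(17,-11)=680 g(17,-9)=2380 g(17,-7)=6187 g(17,-5)=12359 g(17,-3)=19312 g(17,-1)=23630 g(17,1)=21930 g(17,3)=13260
t=18: g(18,-18)=1 g(18,-16)=18 g(18,-14)=153 g(18,-12)=816 g(18,-10)=3060 g(18,-8)=8567 g(18,-6)=18546 g(18,-4)=31671 g(18,-2)=42942 g(18,0)=45560 g(18,2)=35190 g(18,4)=13260
Paths never hitting 5: Σ_s g(18,s) = 199784
Paths hitting 5: 2^18 - 199784 = 62360
P = 62360/262144 = 7795/32768

Answer: 7795/32768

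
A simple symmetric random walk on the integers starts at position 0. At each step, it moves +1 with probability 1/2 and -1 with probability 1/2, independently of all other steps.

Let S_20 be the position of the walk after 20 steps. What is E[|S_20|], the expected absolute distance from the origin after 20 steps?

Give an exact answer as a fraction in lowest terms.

S_20 takes values m ≡ 0 (mod 2) with |m| ≤ 20; P(S_20=m) = C(20,(20+m)/2)/2^20.
Total paths: 2^20 = 1048576
Distribution: P(S=-20)=1/1048576, P(S=-18)=20/1048576, P(S=-16)=190/1048576, P(S=-14)=1140/1048576, P(S=-12)=4845/1048576, P(S=-10)=15504/1048576, P(S=-8)=38760/1048576, P(S=-6)=77520/1048576, P(S=-4)=125970/1048576, P(S=-2)=167960/1048576, P(S=0)=184756/1048576, P(S=2)=167960/1048576, P(S=4)=125970/1048576, P(S=6)=77520/1048576, P(S=8)=38760/1048576, P(S=10)=15504/1048576, P(S=12)=4845/1048576, P(S=14)=1140/1048576, P(S=16)=190/1048576, P(S=18)=20/1048576, P(S=20)=1/1048576
E[|S_20|] = Σ_m |m|·P(S_20=m) = 3695120/1048576 = 230945/65536

Answer: 230945/65536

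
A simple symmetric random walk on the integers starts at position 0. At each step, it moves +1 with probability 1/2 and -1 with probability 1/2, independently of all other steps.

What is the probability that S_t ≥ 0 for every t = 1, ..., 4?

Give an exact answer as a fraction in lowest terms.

Answer: 3/8

Derivation:
Let f(t,s) = #length-t paths at position s with S_1..S_t all ≥ 0.
f(t,s) = f(t-1,s-1) + f(t-1,s+1) for s ≥ 0; f(t,s) = 0 for s < 0.
t=0: f(0,0)=1
t=1: f(1,1)=1
t=2: f(2,0)=1 f(2,2)=1
t=3: f(3,1)=2 f(3,3)=1
t=4: f(4,0)=2 f(4,2)=3 f(4,4)=1
Σ_s f(4,s) = 6
P = 6/16 = 3/8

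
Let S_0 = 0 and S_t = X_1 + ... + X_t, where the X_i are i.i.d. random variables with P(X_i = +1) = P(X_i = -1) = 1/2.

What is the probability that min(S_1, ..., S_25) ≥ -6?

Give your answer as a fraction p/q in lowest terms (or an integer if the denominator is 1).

Let f(t,s) = #length-t paths at position s with S_1..S_t all ≥ -6.
f(t,s) = f(t-1,s-1) + f(t-1,s+1) for s ≥ -6; f(t,s) = 0 for s < -6.
t=0: f(0,0)=1
t=1: f(1,-1)=1 f(1,1)=1
t=2: f(2,-2)=1 f(2,0)=2 f(2,2)=1
t=3: f(3,-3)=1 f(3,-1)=3 f(3,1)=3 f(3,3)=1
t=4: f(4,-4)=1 f(4,-2)=4 f(4,0)=6 f(4,2)=4 f(4,4)=1
t=5: f(5,-5)=1 f(5,-3)=5 f(5,-1)=10 f(5,1)=10 f(5,3)=5 f(5,5)=1
t=6: f(6,-6)=1 f(6,-4)=6 f(6,-2)=15 f(6,0)=20 f(6,2)=15 f(6,4)=6 f(6,6)=1
t=7: f(7,-5)=7 f(7,-3)=21 f(7,-1)=35 f(7,1)=35 f(7,3)=21 f(7,5)=7 f(7,7)=1
t=8: f(8,-6)=7 f(8,-4)=28 f(8,-2)=56 f(8,0)=70 f(8,2)=56 f(8,4)=28 f(8,6)=8 f(8,8)=1
t=9: f(9,-5)=35 f(9,-3)=84 f(9,-1)=126 f(9,1)=126 f(9,3)=84 f(9,5)=36 f(9,7)=9 f(9,9)=1
t=10: f(10,-6)=35 f(10,-4)=119 f(10,-2)=210 f(10,0)=252 f(10,2)=210 f(10,4)=120 f(10,6)=45 f(10,8)=10 f(10,10)=1
t=11: f(11,-5)=154 f(11,-3)=329 f(11,-1)=462 f(11,1)=462 f(11,3)=330 f(11,5)=165 f(11,7)=55 f(11,9)=11 f(11,11)=1
t=12: f(12,-6)=154 f(12,-4)=483 f(12,-2)=791 f(12,0)=924 f(12,2)=792 f(12,4)=495 f(12,6)=220 f(12,8)=66 f(12,10)=12 f(12,12)=1
t=13: f(13,-5)=637 f(13,-3)=1274 f(13,-1)=1715 f(13,1)=1716 f(13,3)=1287 f(13,5)=715 f(13,7)=286 f(13,9)=78 f(13,11)=13 f(13,13)=1
t=14: f(14,-6)=637 f(14,-4)=1911 f(14,-2)=2989 f(14,0)=3431 f(14,2)=3003 f(14,4)=2002 f(14,6)=1001 f(14,8)=364 f(14,10)=91 f(14,12)=14 f(14,14)=1
t=15: f(15,-5)=2548 f(15,-3)=4900 f(15,-1)=6420 f(15,1)=6434 f(15,3)=5005 f(15,5)=3003 f(15,7)=1365 f(15,9)=455 f(15,11)=105 f(15,13)=15 f(15,15)=1
t=16: f(16,-6)=2548 f(16,-4)=7448 f(16,-2)=11320 f(16,0)=12854 f(16,2)=11439 f(16,4)=8008 f(16,6)=4368 f(16,8)=1820 f(16,10)=560 f(16,12)=120 f(16,14)=16 f(16,16)=1
t=17: f(17,-5)=9996 f(17,-3)=18768 f(17,-1)=24174 f(17,1)=24293 f(17,3)=19447 f(17,5)=12376 f(17,7)=6188 f(17,9)=2380 f(17,11)=680 f(17,13)=136 f(17,15)=17 f(17,17)=1
t=18: f(18,-6)=9996 f(18,-4)=28764 f(18,-2)=42942 f(18,0)=48467 f(18,2)=43740 f(18,4)=31823 f(18,6)=18564 f(18,8)=8568 f(18,10)=3060 f(18,12)=816 f(18,14)=153 f(18,16)=18 f(18,18)=1
t=19: f(19,-5)=38760 f(19,-3)=71706 f(19,-1)=91409 f(19,1)=92207 f(19,3)=75563 f(19,5)=50387 f(19,7)=27132 f(19,9)=11628 f(19,11)=3876 f(19,13)=969 f(19,15)=171 f(19,17)=19 f(19,19)=1
t=20: f(20,-6)=38760 f(20,-4)=110466 f(20,-2)=163115 f(20,0)=183616 f(20,2)=167770 f(20,4)=125950 f(20,6)=77519 f(20,8)=38760 f(20,10)=15504 f(20,12)=4845 f(20,14)=1140 f(20,16)=190 f(20,18)=20 f(20,20)=1
t=21: f(21,-5)=149226 f(21,-3)=273581 f(21,-1)=346731 f(21,1)=351386 f(21,3)=293720 f(21,5)=203469 f(21,7)=116279 f(21,9)=54264 f(21,11)=20349 f(21,13)=5985 f(21,15)=1330 f(21,17)=210 f(21,19)=21 f(21,21)=1
t=22: f(22,-6)=149226 f(22,-4)=422807 f(22,-2)=620312 f(22,0)=698117 f(22,2)=645106 f(22,4)=497189 f(22,6)=319748 f(22,8)=170543 f(22,10)=74613 f(22,12)=26334 f(22,14)=7315 f(22,16)=1540 f(22,18)=231 f(22,20)=22 f(22,22)=1
t=23: f(23,-5)=572033 f(23,-3)=1043119 f(23,-1)=1318429 f(23,1)=1343223 f(23,3)=1142295 f(23,5)=816937 f(23,7)=490291 f(23,9)=245156 f(23,11)=100947 f(23,13)=33649 f(23,15)=8855 f(23,17)=1771 f(23,19)=253 f(23,21)=23 f(23,23)=1
t=24: f(24,-6)=572033 f(24,-4)=1615152 f(24,-2)=2361548 f(24,0)=2661652 f(24,2)=2485518 f(24,4)=1959232 f(24,6)=1307228 f(24,8)=735447 f(24,10)=346103 f(24,12)=134596 f(24,14)=42504 f(24,16)=10626 f(24,18)=2024 f(24,20)=276 f(24,22)=24 f(24,24)=1
t=25: f(25,-5)=2187185 f(25,-3)=3976700 f(25,-1)=5023200 f(25,1)=5147170 f(25,3)=4444750 f(25,5)=3266460 f(25,7)=2042675 f(25,9)=1081550 f(25,11)=480699 f(25,13)=177100 f(25,15)=53130 f(25,17)=12650 f(25,19)=2300 f(25,21)=300 f(25,23)=25 f(25,25)=1
Σ_s f(25,s) = 27895895
P = 27895895/33554432 = 27895895/33554432

Answer: 27895895/33554432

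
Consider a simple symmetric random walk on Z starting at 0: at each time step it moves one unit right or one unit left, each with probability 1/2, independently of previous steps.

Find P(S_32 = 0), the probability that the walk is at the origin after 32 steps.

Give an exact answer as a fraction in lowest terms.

To return to 0 after 32 steps: need exactly 16 steps of +1 and 16 of -1.
Favorable paths: C(32,16) = 601080390
Total paths: 2^32 = 4294967296
P = 601080390/4294967296 = 300540195/2147483648

Answer: 300540195/2147483648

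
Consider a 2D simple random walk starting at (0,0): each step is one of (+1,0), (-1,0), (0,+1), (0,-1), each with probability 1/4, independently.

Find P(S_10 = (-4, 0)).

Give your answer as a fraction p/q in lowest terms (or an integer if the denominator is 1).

Answer: 225/16384

Derivation:
Let h be the number of horizontal steps (so 10-h are vertical). To end at (-4,0) need (h-4)/2 right-steps and ((10-h)+0)/2 up-steps.
Sum over h with 4 ≤ h ≤ 10, h ≡ 0 (mod 2), 10-h ≡ 0 (mod 2):
h=4: C(10,4)·C(4,0)·C(6,3) = 210·1·20 = 4200
h=6: C(10,6)·C(6,1)·C(4,2) = 210·6·6 = 7560
h=8: C(10,8)·C(8,2)·C(2,1) = 45·28·2 = 2520
h=10: C(10,10)·C(10,3)·C(0,0) = 1·120·1 = 120
Total favorable: 14400
Total paths: 4^10 = 1048576
P = 14400/1048576 = 225/16384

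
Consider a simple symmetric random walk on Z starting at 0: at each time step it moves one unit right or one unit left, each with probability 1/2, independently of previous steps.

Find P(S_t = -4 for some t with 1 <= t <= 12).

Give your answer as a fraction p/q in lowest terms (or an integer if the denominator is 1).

Count via complement. Let g(t,s) = #length-t paths at position s with S_1..S_t all ≠ -4.
g(t,s) = g(t-1,s-1) + g(t-1,s+1) for s ≠ -4; g(t,-4) = 0.
t=0: g(0,0)=1
t=1: g(1,-1)=1 g(1,1)=1
t=2: g(2,-2)=1 g(2,0)=2 g(2,2)=1
t=3: g(3,-3)=1 g(3,-1)=3 g(3,1)=3 g(3,3)=1
t=4: g(4,-2)=4 g(4,0)=6 g(4,2)=4 g(4,4)=1
t=5: g(5,-3)=4 g(5,-1)=10 g(5,1)=10 g(5,3)=5 g(5,5)=1
t=6: g(6,-2)=14 g(6,0)=20 g(6,2)=15 g(6,4)=6 g(6,6)=1
t=7: g(7,-3)=14 g(7,-1)=34 g(7,1)=35 g(7,3)=21 g(7,5)=7 g(7,7)=1
t=8: g(8,-2)=48 g(8,0)=69 g(8,2)=56 g(8,4)=28 g(8,6)=8 g(8,8)=1
t=9: g(9,-3)=48 g(9,-1)=117 g(9,1)=125 g(9,3)=84 g(9,5)=36 g(9,7)=9 g(9,9)=1
t=10: g(10,-2)=165 g(10,0)=242 g(10,2)=209 g(10,4)=120 g(10,6)=45 g(10,8)=10 g(10,10)=1
t=11: g(11,-3)=165 g(11,-1)=407 g(11,1)=451 g(11,3)=329 g(11,5)=165 g(11,7)=55 g(11,9)=11 g(11,11)=1
t=12: g(12,-2)=572 g(12,0)=858 g(12,2)=780 g(12,4)=494 g(12,6)=220 g(12,8)=66 g(12,10)=12 g(12,12)=1
Paths never hitting -4: Σ_s g(12,s) = 3003
Paths hitting -4: 2^12 - 3003 = 1093
P = 1093/4096 = 1093/4096

Answer: 1093/4096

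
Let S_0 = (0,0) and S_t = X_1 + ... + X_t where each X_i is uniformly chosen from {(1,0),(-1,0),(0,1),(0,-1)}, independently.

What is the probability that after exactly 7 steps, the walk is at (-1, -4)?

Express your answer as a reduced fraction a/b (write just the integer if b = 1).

Answer: 147/16384

Derivation:
Let h be the number of horizontal steps (so 7-h are vertical). To end at (-1,-4) need (h-1)/2 right-steps and ((7-h)-4)/2 up-steps.
Sum over h with 1 ≤ h ≤ 3, h ≡ 1 (mod 2), 7-h ≡ 0 (mod 2):
h=1: C(7,1)·C(1,0)·C(6,1) = 7·1·6 = 42
h=3: C(7,3)·C(3,1)·C(4,0) = 35·3·1 = 105
Total favorable: 147
Total paths: 4^7 = 16384
P = 147/16384 = 147/16384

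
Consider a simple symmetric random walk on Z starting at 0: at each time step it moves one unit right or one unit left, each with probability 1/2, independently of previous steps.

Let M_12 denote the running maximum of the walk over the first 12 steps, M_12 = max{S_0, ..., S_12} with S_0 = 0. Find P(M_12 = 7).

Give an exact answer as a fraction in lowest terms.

Answer: 33/2048

Derivation:
Let M_12 = max(S_0,...,S_12). Use the reflection principle: for j ≥ 1, #{paths with M_12 ≥ j} = #{S_12 ≥ j} + #{S_12 ≥ j+1}.
By reflection, #{M_12 ≥ 7} = #{S_12 ≥ 7} + #{S_12 ≥ 8} = 79 + 79 = 158.
#{M_12 ≥ 8} = #{S_12 ≥ 8} + #{S_12 ≥ 9} = 79 + 13 = 92.
#{M_12 = 7} = 158 - 92 = 66.
P(M_12 = 7) = 66/4096 = 33/2048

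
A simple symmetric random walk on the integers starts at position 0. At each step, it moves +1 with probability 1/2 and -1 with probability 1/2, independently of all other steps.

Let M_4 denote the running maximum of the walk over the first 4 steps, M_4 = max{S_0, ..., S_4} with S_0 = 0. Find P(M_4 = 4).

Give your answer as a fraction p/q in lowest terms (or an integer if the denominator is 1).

Answer: 1/16

Derivation:
Let M_4 = max(S_0,...,S_4). Use the reflection principle: for j ≥ 1, #{paths with M_4 ≥ j} = #{S_4 ≥ j} + #{S_4 ≥ j+1}.
By reflection, #{M_4 ≥ 4} = #{S_4 ≥ 4} + #{S_4 ≥ 5} = 1 + 0 = 1.
#{M_4 ≥ 5} = #{S_4 ≥ 5} + #{S_4 ≥ 6} = 0 + 0 = 0.
#{M_4 = 4} = 1 - 0 = 1.
P(M_4 = 4) = 1/16 = 1/16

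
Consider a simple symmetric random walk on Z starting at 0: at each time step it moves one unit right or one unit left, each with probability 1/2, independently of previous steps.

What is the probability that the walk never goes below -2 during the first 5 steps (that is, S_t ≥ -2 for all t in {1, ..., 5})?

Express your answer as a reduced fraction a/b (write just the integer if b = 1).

Let f(t,s) = #length-t paths at position s with S_1..S_t all ≥ -2.
f(t,s) = f(t-1,s-1) + f(t-1,s+1) for s ≥ -2; f(t,s) = 0 for s < -2.
t=0: f(0,0)=1
t=1: f(1,-1)=1 f(1,1)=1
t=2: f(2,-2)=1 f(2,0)=2 f(2,2)=1
t=3: f(3,-1)=3 f(3,1)=3 f(3,3)=1
t=4: f(4,-2)=3 f(4,0)=6 f(4,2)=4 f(4,4)=1
t=5: f(5,-1)=9 f(5,1)=10 f(5,3)=5 f(5,5)=1
Σ_s f(5,s) = 25
P = 25/32 = 25/32

Answer: 25/32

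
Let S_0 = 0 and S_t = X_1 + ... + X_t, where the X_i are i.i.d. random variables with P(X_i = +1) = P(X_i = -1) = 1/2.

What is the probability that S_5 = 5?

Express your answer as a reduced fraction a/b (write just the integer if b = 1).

To reach position 5 after 5 steps: need 5 steps of +1 and 0 of -1.
Favorable paths: C(5,5) = 1
Total paths: 2^5 = 32
P = 1/32 = 1/32

Answer: 1/32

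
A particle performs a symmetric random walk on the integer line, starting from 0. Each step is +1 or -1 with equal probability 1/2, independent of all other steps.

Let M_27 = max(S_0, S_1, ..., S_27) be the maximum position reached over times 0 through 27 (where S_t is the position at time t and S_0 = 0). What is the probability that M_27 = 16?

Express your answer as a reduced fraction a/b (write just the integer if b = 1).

Answer: 40365/67108864

Derivation:
Let M_27 = max(S_0,...,S_27). Use the reflection principle: for j ≥ 1, #{paths with M_27 ≥ j} = #{S_27 ≥ j} + #{S_27 ≥ j+1}.
By reflection, #{M_27 ≥ 16} = #{S_27 ≥ 16} + #{S_27 ≥ 17} = 101584 + 101584 = 203168.
#{M_27 ≥ 17} = #{S_27 ≥ 17} + #{S_27 ≥ 18} = 101584 + 20854 = 122438.
#{M_27 = 16} = 203168 - 122438 = 80730.
P(M_27 = 16) = 80730/134217728 = 40365/67108864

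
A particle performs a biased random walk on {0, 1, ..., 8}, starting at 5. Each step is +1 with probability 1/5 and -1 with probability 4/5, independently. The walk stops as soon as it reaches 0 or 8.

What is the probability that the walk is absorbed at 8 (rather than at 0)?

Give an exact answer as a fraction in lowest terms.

Answer: 341/21845

Derivation:
Biased walk: p = 1/5, q = 4/5, r = q/p = 4
Gambler's ruin: P(hit 8 before 0 | start at 5) = (1 - r^a)/(1 - r^N)
r^5 = 1024; r^8 = 65536
P = (1 - 1024) / (1 - 65536) = -1023 / -65535 = 341/21845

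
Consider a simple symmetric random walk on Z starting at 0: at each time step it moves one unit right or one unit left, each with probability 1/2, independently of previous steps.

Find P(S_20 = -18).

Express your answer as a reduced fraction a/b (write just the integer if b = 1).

To reach position -18 after 20 steps: need 1 step of +1 and 19 of -1.
Favorable paths: C(20,1) = 20
Total paths: 2^20 = 1048576
P = 20/1048576 = 5/262144

Answer: 5/262144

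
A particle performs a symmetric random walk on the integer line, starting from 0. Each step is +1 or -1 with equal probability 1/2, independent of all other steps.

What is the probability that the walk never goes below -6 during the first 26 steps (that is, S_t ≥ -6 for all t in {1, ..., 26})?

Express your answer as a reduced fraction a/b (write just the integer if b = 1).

Answer: 27895895/33554432

Derivation:
Let f(t,s) = #length-t paths at position s with S_1..S_t all ≥ -6.
f(t,s) = f(t-1,s-1) + f(t-1,s+1) for s ≥ -6; f(t,s) = 0 for s < -6.
t=0: f(0,0)=1
t=1: f(1,-1)=1 f(1,1)=1
t=2: f(2,-2)=1 f(2,0)=2 f(2,2)=1
t=3: f(3,-3)=1 f(3,-1)=3 f(3,1)=3 f(3,3)=1
t=4: f(4,-4)=1 f(4,-2)=4 f(4,0)=6 f(4,2)=4 f(4,4)=1
t=5: f(5,-5)=1 f(5,-3)=5 f(5,-1)=10 f(5,1)=10 f(5,3)=5 f(5,5)=1
t=6: f(6,-6)=1 f(6,-4)=6 f(6,-2)=15 f(6,0)=20 f(6,2)=15 f(6,4)=6 f(6,6)=1
t=7: f(7,-5)=7 f(7,-3)=21 f(7,-1)=35 f(7,1)=35 f(7,3)=21 f(7,5)=7 f(7,7)=1
t=8: f(8,-6)=7 f(8,-4)=28 f(8,-2)=56 f(8,0)=70 f(8,2)=56 f(8,4)=28 f(8,6)=8 f(8,8)=1
t=9: f(9,-5)=35 f(9,-3)=84 f(9,-1)=126 f(9,1)=126 f(9,3)=84 f(9,5)=36 f(9,7)=9 f(9,9)=1
t=10: f(10,-6)=35 f(10,-4)=119 f(10,-2)=210 f(10,0)=252 f(10,2)=210 f(10,4)=120 f(10,6)=45 f(10,8)=10 f(10,10)=1
t=11: f(11,-5)=154 f(11,-3)=329 f(11,-1)=462 f(11,1)=462 f(11,3)=330 f(11,5)=165 f(11,7)=55 f(11,9)=11 f(11,11)=1
t=12: f(12,-6)=154 f(12,-4)=483 f(12,-2)=791 f(12,0)=924 f(12,2)=792 f(12,4)=495 f(12,6)=220 f(12,8)=66 f(12,10)=12 f(12,12)=1
t=13: f(13,-5)=637 f(13,-3)=1274 f(13,-1)=1715 f(13,1)=1716 f(13,3)=1287 f(13,5)=715 f(13,7)=286 f(13,9)=78 f(13,11)=13 f(13,13)=1
t=14: f(14,-6)=637 f(14,-4)=1911 f(14,-2)=2989 f(14,0)=3431 f(14,2)=3003 f(14,4)=2002 f(14,6)=1001 f(14,8)=364 f(14,10)=91 f(14,12)=14 f(14,14)=1
t=15: f(15,-5)=2548 f(15,-3)=4900 f(15,-1)=6420 f(15,1)=6434 f(15,3)=5005 f(15,5)=3003 f(15,7)=1365 f(15,9)=455 f(15,11)=105 f(15,13)=15 f(15,15)=1
t=16: f(16,-6)=2548 f(16,-4)=7448 f(16,-2)=11320 f(16,0)=12854 f(16,2)=11439 f(16,4)=8008 f(16,6)=4368 f(16,8)=1820 f(16,10)=560 f(16,12)=120 f(16,14)=16 f(16,16)=1
t=17: f(17,-5)=9996 f(17,-3)=18768 f(17,-1)=24174 f(17,1)=24293 f(17,3)=19447 f(17,5)=12376 f(17,7)=6188 f(17,9)=2380 f(17,11)=680 f(17,13)=136 f(17,15)=17 f(17,17)=1
t=18: f(18,-6)=9996 f(18,-4)=28764 f(18,-2)=42942 f(18,0)=48467 f(18,2)=43740 f(18,4)=31823 f(18,6)=18564 f(18,8)=8568 f(18,10)=3060 f(18,12)=816 f(18,14)=153 f(18,16)=18 f(18,18)=1
t=19: f(19,-5)=38760 f(19,-3)=71706 f(19,-1)=91409 f(19,1)=92207 f(19,3)=75563 f(19,5)=50387 f(19,7)=27132 f(19,9)=11628 f(19,11)=3876 f(19,13)=969 f(19,15)=171 f(19,17)=19 f(19,19)=1
t=20: f(20,-6)=38760 f(20,-4)=110466 f(20,-2)=163115 f(20,0)=183616 f(20,2)=167770 f(20,4)=125950 f(20,6)=77519 f(20,8)=38760 f(20,10)=15504 f(20,12)=4845 f(20,14)=1140 f(20,16)=190 f(20,18)=20 f(20,20)=1
t=21: f(21,-5)=149226 f(21,-3)=273581 f(21,-1)=346731 f(21,1)=351386 f(21,3)=293720 f(21,5)=203469 f(21,7)=116279 f(21,9)=54264 f(21,11)=20349 f(21,13)=5985 f(21,15)=1330 f(21,17)=210 f(21,19)=21 f(21,21)=1
t=22: f(22,-6)=149226 f(22,-4)=422807 f(22,-2)=620312 f(22,0)=698117 f(22,2)=645106 f(22,4)=497189 f(22,6)=319748 f(22,8)=170543 f(22,10)=74613 f(22,12)=26334 f(22,14)=7315 f(22,16)=1540 f(22,18)=231 f(22,20)=22 f(22,22)=1
t=23: f(23,-5)=572033 f(23,-3)=1043119 f(23,-1)=1318429 f(23,1)=1343223 f(23,3)=1142295 f(23,5)=816937 f(23,7)=490291 f(23,9)=245156 f(23,11)=100947 f(23,13)=33649 f(23,15)=8855 f(23,17)=1771 f(23,19)=253 f(23,21)=23 f(23,23)=1
t=24: f(24,-6)=572033 f(24,-4)=1615152 f(24,-2)=2361548 f(24,0)=2661652 f(24,2)=2485518 f(24,4)=1959232 f(24,6)=1307228 f(24,8)=735447 f(24,10)=346103 f(24,12)=134596 f(24,14)=42504 f(24,16)=10626 f(24,18)=2024 f(24,20)=276 f(24,22)=24 f(24,24)=1
t=25: f(25,-5)=2187185 f(25,-3)=3976700 f(25,-1)=5023200 f(25,1)=5147170 f(25,3)=4444750 f(25,5)=3266460 f(25,7)=2042675 f(25,9)=1081550 f(25,11)=480699 f(25,13)=177100 f(25,15)=53130 f(25,17)=12650 f(25,19)=2300 f(25,21)=300 f(25,23)=25 f(25,25)=1
t=26: f(26,-6)=2187185 f(26,-4)=6163885 f(26,-2)=8999900 f(26,0)=10170370 f(26,2)=9591920 f(26,4)=7711210 f(26,6)=5309135 f(26,8)=3124225 f(26,10)=1562249 f(26,12)=657799 f(26,14)=230230 f(26,16)=65780 f(26,18)=14950 f(26,20)=2600 f(26,22)=325 f(26,24)=26 f(26,26)=1
Σ_s f(26,s) = 55791790
P = 55791790/67108864 = 27895895/33554432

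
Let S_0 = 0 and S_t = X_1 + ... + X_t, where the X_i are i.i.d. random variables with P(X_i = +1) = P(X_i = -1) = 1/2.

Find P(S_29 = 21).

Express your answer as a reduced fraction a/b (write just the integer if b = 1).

To reach position 21 after 29 steps: need 25 steps of +1 and 4 of -1.
Favorable paths: C(29,25) = 23751
Total paths: 2^29 = 536870912
P = 23751/536870912 = 23751/536870912

Answer: 23751/536870912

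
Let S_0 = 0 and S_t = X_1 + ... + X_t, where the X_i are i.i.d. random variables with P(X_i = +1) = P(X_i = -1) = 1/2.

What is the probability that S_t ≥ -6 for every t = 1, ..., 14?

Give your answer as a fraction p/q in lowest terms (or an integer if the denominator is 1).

Answer: 3861/4096

Derivation:
Let f(t,s) = #length-t paths at position s with S_1..S_t all ≥ -6.
f(t,s) = f(t-1,s-1) + f(t-1,s+1) for s ≥ -6; f(t,s) = 0 for s < -6.
t=0: f(0,0)=1
t=1: f(1,-1)=1 f(1,1)=1
t=2: f(2,-2)=1 f(2,0)=2 f(2,2)=1
t=3: f(3,-3)=1 f(3,-1)=3 f(3,1)=3 f(3,3)=1
t=4: f(4,-4)=1 f(4,-2)=4 f(4,0)=6 f(4,2)=4 f(4,4)=1
t=5: f(5,-5)=1 f(5,-3)=5 f(5,-1)=10 f(5,1)=10 f(5,3)=5 f(5,5)=1
t=6: f(6,-6)=1 f(6,-4)=6 f(6,-2)=15 f(6,0)=20 f(6,2)=15 f(6,4)=6 f(6,6)=1
t=7: f(7,-5)=7 f(7,-3)=21 f(7,-1)=35 f(7,1)=35 f(7,3)=21 f(7,5)=7 f(7,7)=1
t=8: f(8,-6)=7 f(8,-4)=28 f(8,-2)=56 f(8,0)=70 f(8,2)=56 f(8,4)=28 f(8,6)=8 f(8,8)=1
t=9: f(9,-5)=35 f(9,-3)=84 f(9,-1)=126 f(9,1)=126 f(9,3)=84 f(9,5)=36 f(9,7)=9 f(9,9)=1
t=10: f(10,-6)=35 f(10,-4)=119 f(10,-2)=210 f(10,0)=252 f(10,2)=210 f(10,4)=120 f(10,6)=45 f(10,8)=10 f(10,10)=1
t=11: f(11,-5)=154 f(11,-3)=329 f(11,-1)=462 f(11,1)=462 f(11,3)=330 f(11,5)=165 f(11,7)=55 f(11,9)=11 f(11,11)=1
t=12: f(12,-6)=154 f(12,-4)=483 f(12,-2)=791 f(12,0)=924 f(12,2)=792 f(12,4)=495 f(12,6)=220 f(12,8)=66 f(12,10)=12 f(12,12)=1
t=13: f(13,-5)=637 f(13,-3)=1274 f(13,-1)=1715 f(13,1)=1716 f(13,3)=1287 f(13,5)=715 f(13,7)=286 f(13,9)=78 f(13,11)=13 f(13,13)=1
t=14: f(14,-6)=637 f(14,-4)=1911 f(14,-2)=2989 f(14,0)=3431 f(14,2)=3003 f(14,4)=2002 f(14,6)=1001 f(14,8)=364 f(14,10)=91 f(14,12)=14 f(14,14)=1
Σ_s f(14,s) = 15444
P = 15444/16384 = 3861/4096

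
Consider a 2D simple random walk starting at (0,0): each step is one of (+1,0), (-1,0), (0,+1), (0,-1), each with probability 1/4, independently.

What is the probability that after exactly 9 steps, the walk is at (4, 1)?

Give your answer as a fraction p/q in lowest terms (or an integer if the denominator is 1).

Let h be the number of horizontal steps (so 9-h are vertical). To end at (4,1) need (h+4)/2 right-steps and ((9-h)+1)/2 up-steps.
Sum over h with 4 ≤ h ≤ 8, h ≡ 0 (mod 2), 9-h ≡ 1 (mod 2):
h=4: C(9,4)·C(4,4)·C(5,3) = 126·1·10 = 1260
h=6: C(9,6)·C(6,5)·C(3,2) = 84·6·3 = 1512
h=8: C(9,8)·C(8,6)·C(1,1) = 9·28·1 = 252
Total favorable: 3024
Total paths: 4^9 = 262144
P = 3024/262144 = 189/16384

Answer: 189/16384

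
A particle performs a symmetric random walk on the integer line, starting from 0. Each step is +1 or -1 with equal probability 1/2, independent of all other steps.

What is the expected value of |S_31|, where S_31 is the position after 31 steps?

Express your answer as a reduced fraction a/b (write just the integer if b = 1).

S_31 takes values m ≡ 1 (mod 2) with |m| ≤ 31; P(S_31=m) = C(31,(31+m)/2)/2^31.
Total paths: 2^31 = 2147483648
Distribution: P(S=-31)=1/2147483648, P(S=-29)=31/2147483648, P(S=-27)=465/2147483648, P(S=-25)=4495/2147483648, P(S=-23)=31465/2147483648, P(S=-21)=169911/2147483648, P(S=-19)=736281/2147483648, P(S=-17)=2629575/2147483648, P(S=-15)=7888725/2147483648, P(S=-13)=20160075/2147483648, P(S=-11)=44352165/2147483648, P(S=-9)=84672315/2147483648, P(S=-7)=141120525/2147483648, P(S=-5)=206253075/2147483648, P(S=-3)=265182525/2147483648, P(S=-1)=300540195/2147483648, P(S=1)=300540195/2147483648, P(S=3)=265182525/2147483648, P(S=5)=206253075/2147483648, P(S=7)=141120525/2147483648, P(S=9)=84672315/2147483648, P(S=11)=44352165/2147483648, P(S=13)=20160075/2147483648, P(S=15)=7888725/2147483648, P(S=17)=2629575/2147483648, P(S=19)=736281/2147483648, P(S=21)=169911/2147483648, P(S=23)=31465/2147483648, P(S=25)=4495/2147483648, P(S=27)=465/2147483648, P(S=29)=31/2147483648, P(S=31)=1/2147483648
E[|S_31|] = Σ_m |m|·P(S_31=m) = 9617286240/2147483648 = 300540195/67108864

Answer: 300540195/67108864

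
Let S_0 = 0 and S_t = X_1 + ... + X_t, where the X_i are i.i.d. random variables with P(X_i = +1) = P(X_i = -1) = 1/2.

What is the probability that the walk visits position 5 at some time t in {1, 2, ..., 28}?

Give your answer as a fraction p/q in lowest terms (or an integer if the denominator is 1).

Count via complement. Let g(t,s) = #length-t paths at position s with S_1..S_t all ≠ 5.
g(t,s) = g(t-1,s-1) + g(t-1,s+1) for s ≠ 5; g(t,5) = 0.
t=0: g(0,0)=1
t=1: g(1,-1)=1 g(1,1)=1
t=2: g(2,-2)=1 g(2,0)=2 g(2,2)=1
t=3: g(3,-3)=1 g(3,-1)=3 g(3,1)=3 g(3,3)=1
t=4: g(4,-4)=1 g(4,-2)=4 g(4,0)=6 g(4,2)=4 g(4,4)=1
t=5: g(5,-5)=1 g(5,-3)=5 g(5,-1)=10 g(5,1)=10 g(5,3)=5
t=6: g(6,-6)=1 g(6,-4)=6 g(6,-2)=15 g(6,0)=20 g(6,2)=15 g(6,4)=5
t=7: g(7,-7)=1 g(7,-5)=7 g(7,-3)=21 g(7,-1)=35 g(7,1)=35 g(7,3)=20
t=8: g(8,-8)=1 g(8,-6)=8 g(8,-4)=28 g(8,-2)=56 g(8,0)=70 g(8,2)=55 g(8,4)=20
t=9: g(9,-9)=1 g(9,-7)=9 g(9,-5)=36 g(9,-3)=84 g(9,-1)=126 g(9,1)=125 g(9,3)=75
t=10: g(10,-10)=1 g(10,-8)=10 g(10,-6)=45 g(10,-4)=120 g(10,-2)=210 g(10,0)=251 g(10,2)=200 g(10,4)=75
t=11: g(11,-11)=1 g(11,-9)=11 g(11,-7)=55 g(11,-5)=165 g(11,-3)=330 g(11,-1)=461 g(11,1)=451 g(11,3)=275
t=12: g(12,-12)=1 g(12,-10)=12 g(12,-8)=66 g(12,-6)=220 g(12,-4)=495 g(12,-2)=791 g(12,0)=912 g(12,2)=726 g(12,4)=275
t=13: g(13,-13)=1 g(13,-11)=13 g(13,-9)=78 g(13,-7)=286 g(13,-5)=715 g(13,-3)=1286 g(13,-1)=1703 g(13,1)=1638 g(13,3)=1001
t=14: g(14,-14)=1 g(14,-12)=14 g(14,-10)=91 g(14,-8)=364 g(14,-6)=1001 g(14,-4)=2001 g(14,-2)=2989 g(14,0)=3341 g(14,2)=2639 g(14,4)=1001
t=15: g(15,-15)=1 g(15,-13)=15 g(15,-11)=105 g(15,-9)=455 g(15,-7)=1365 g(15,-5)=3002 g(15,-3)=4990 g(15,-1)=6330 g(15,1)=5980 g(15,3)=3640
t=16: g(16,-16)=1 g(16,-14)=16 g(16,-12)=120 g(16,-10)=560 g(16,-8)=1820 g(16,-6)=4367 g(16,-4)=7992 g(16,-2)=11320 g(16,0)=12310 g(16,2)=9620 g(16,4)=3640
t=17: g(17,-17)=1 g(17,-15)=17 g(17,-13)=136 g(17,-11)=680 g(17,-9)=2380 g(17,-7)=6187 g(17,-5)=12359 g(17,-3)=19312 g(17,-1)=23630 g(17,1)=21930 g(17,3)=13260
t=18: g(18,-18)=1 g(18,-16)=18 g(18,-14)=153 g(18,-12)=816 g(18,-10)=3060 g(18,-8)=8567 g(18,-6)=18546 g(18,-4)=31671 g(18,-2)=42942 g(18,0)=45560 g(18,2)=35190 g(18,4)=13260
t=19: g(19,-19)=1 g(19,-17)=19 g(19,-15)=171 g(19,-13)=969 g(19,-11)=3876 g(19,-9)=11627 g(19,-7)=27113 g(19,-5)=50217 g(19,-3)=74613 g(19,-1)=88502 g(19,1)=80750 g(19,3)=48450
t=20: g(20,-20)=1 g(20,-18)=20 g(20,-16)=190 g(20,-14)=1140 g(20,-12)=4845 g(20,-10)=15503 g(20,-8)=38740 g(20,-6)=77330 g(20,-4)=124830 g(20,-2)=163115 g(20,0)=169252 g(20,2)=129200 g(20,4)=48450
t=21: g(21,-21)=1 g(21,-19)=21 g(21,-17)=210 g(21,-15)=1330 g(21,-13)=5985 g(21,-11)=20348 g(21,-9)=54243 g(21,-7)=116070 g(21,-5)=202160 g(21,-3)=287945 g(21,-1)=332367 g(21,1)=298452 g(21,3)=177650
t=22: g(22,-22)=1 g(22,-20)=22 g(22,-18)=231 g(22,-16)=1540 g(22,-14)=7315 g(22,-12)=26333 g(22,-10)=74591 g(22,-8)=170313 g(22,-6)=318230 g(22,-4)=490105 g(22,-2)=620312 g(22,0)=630819 g(22,2)=476102 g(22,4)=177650
t=23: g(23,-23)=1 g(23,-21)=23 g(23,-19)=253 g(23,-17)=1771 g(23,-15)=8855 g(23,-13)=33648 g(23,-11)=100924 g(23,-9)=244904 g(23,-7)=488543 g(23,-5)=808335 g(23,-3)=1110417 g(23,-1)=1251131 g(23,1)=1106921 g(23,3)=653752
t=24: g(24,-24)=1 g(24,-22)=24 g(24,-20)=276 g(24,-18)=2024 g(24,-16)=10626 g(24,-14)=42503 g(24,-12)=134572 g(24,-10)=345828 g(24,-8)=733447 g(24,-6)=1296878 g(24,-4)=1918752 g(24,-2)=2361548 g(24,0)=2358052 g(24,2)=1760673 g(24,4)=653752
t=25: g(25,-25)=1 g(25,-23)=25 g(25,-21)=300 g(25,-19)=2300 g(25,-17)=12650 g(25,-15)=53129 g(25,-13)=177075 g(25,-11)=480400 g(25,-9)=1079275 g(25,-7)=2030325 g(25,-5)=3215630 g(25,-3)=4280300 g(25,-1)=4719600 g(25,1)=4118725 g(25,3)=2414425
t=26: g(26,-26)=1 g(26,-24)=26 g(26,-22)=325 g(26,-20)=2600 g(26,-18)=14950 g(26,-16)=65779 g(26,-14)=230204 g(26,-12)=657475 g(26,-10)=1559675 g(26,-8)=3109600 g(26,-6)=5245955 g(26,-4)=7495930 g(26,-2)=8999900 g(26,0)=8838325 g(26,2)=6533150 g(26,4)=2414425
t=27: g(27,-27)=1 g(27,-25)=27 g(27,-23)=351 g(27,-21)=2925 g(27,-19)=17550 g(27,-17)=80729 g(27,-15)=295983 g(27,-13)=887679 g(27,-11)=2217150 g(27,-9)=4669275 g(27,-7)=8355555 g(27,-5)=12741885 g(27,-3)=16495830 g(27,-1)=17838225 g(27,1)=15371475 g(27,3)=8947575
t=28: g(28,-28)=1 g(28,-26)=28 g(28,-24)=378 g(28,-22)=3276 g(28,-20)=20475 g(28,-18)=98279 g(28,-16)=376712 g(28,-14)=1183662 g(28,-12)=3104829 g(28,-10)=6886425 g(28,-8)=13024830 g(28,-6)=21097440 g(28,-4)=29237715 g(28,-2)=34334055 g(28,0)=33209700 g(28,2)=24319050 g(28,4)=8947575
Paths never hitting 5: Σ_s g(28,s) = 175844430
Paths hitting 5: 2^28 - 175844430 = 92591026
P = 92591026/268435456 = 46295513/134217728

Answer: 46295513/134217728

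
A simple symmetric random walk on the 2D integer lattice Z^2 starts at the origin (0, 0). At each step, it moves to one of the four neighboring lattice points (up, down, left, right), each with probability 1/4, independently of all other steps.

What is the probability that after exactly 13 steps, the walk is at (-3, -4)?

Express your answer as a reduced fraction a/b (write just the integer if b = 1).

Answer: 61347/8388608

Derivation:
Let h be the number of horizontal steps (so 13-h are vertical). To end at (-3,-4) need (h-3)/2 right-steps and ((13-h)-4)/2 up-steps.
Sum over h with 3 ≤ h ≤ 9, h ≡ 1 (mod 2), 13-h ≡ 0 (mod 2):
h=3: C(13,3)·C(3,0)·C(10,3) = 286·1·120 = 34320
h=5: C(13,5)·C(5,1)·C(8,2) = 1287·5·28 = 180180
h=7: C(13,7)·C(7,2)·C(6,1) = 1716·21·6 = 216216
h=9: C(13,9)·C(9,3)·C(4,0) = 715·84·1 = 60060
Total favorable: 490776
Total paths: 4^13 = 67108864
P = 490776/67108864 = 61347/8388608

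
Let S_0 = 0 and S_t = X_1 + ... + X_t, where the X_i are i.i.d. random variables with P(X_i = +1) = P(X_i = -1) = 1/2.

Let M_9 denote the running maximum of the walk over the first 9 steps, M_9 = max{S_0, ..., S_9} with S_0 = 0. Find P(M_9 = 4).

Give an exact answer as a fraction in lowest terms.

Answer: 9/128

Derivation:
Let M_9 = max(S_0,...,S_9). Use the reflection principle: for j ≥ 1, #{paths with M_9 ≥ j} = #{S_9 ≥ j} + #{S_9 ≥ j+1}.
By reflection, #{M_9 ≥ 4} = #{S_9 ≥ 4} + #{S_9 ≥ 5} = 46 + 46 = 92.
#{M_9 ≥ 5} = #{S_9 ≥ 5} + #{S_9 ≥ 6} = 46 + 10 = 56.
#{M_9 = 4} = 92 - 56 = 36.
P(M_9 = 4) = 36/512 = 9/128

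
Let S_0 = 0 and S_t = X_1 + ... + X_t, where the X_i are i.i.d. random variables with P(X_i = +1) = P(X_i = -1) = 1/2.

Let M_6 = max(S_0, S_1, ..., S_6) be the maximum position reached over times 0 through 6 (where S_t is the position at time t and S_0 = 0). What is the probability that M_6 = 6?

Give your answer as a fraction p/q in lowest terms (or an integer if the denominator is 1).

Let M_6 = max(S_0,...,S_6). Use the reflection principle: for j ≥ 1, #{paths with M_6 ≥ j} = #{S_6 ≥ j} + #{S_6 ≥ j+1}.
By reflection, #{M_6 ≥ 6} = #{S_6 ≥ 6} + #{S_6 ≥ 7} = 1 + 0 = 1.
#{M_6 ≥ 7} = #{S_6 ≥ 7} + #{S_6 ≥ 8} = 0 + 0 = 0.
#{M_6 = 6} = 1 - 0 = 1.
P(M_6 = 6) = 1/64 = 1/64

Answer: 1/64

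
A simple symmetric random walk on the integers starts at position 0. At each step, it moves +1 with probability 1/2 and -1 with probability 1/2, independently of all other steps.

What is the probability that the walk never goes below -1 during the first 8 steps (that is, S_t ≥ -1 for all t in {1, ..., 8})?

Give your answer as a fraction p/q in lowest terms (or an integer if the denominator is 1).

Let f(t,s) = #length-t paths at position s with S_1..S_t all ≥ -1.
f(t,s) = f(t-1,s-1) + f(t-1,s+1) for s ≥ -1; f(t,s) = 0 for s < -1.
t=0: f(0,0)=1
t=1: f(1,-1)=1 f(1,1)=1
t=2: f(2,0)=2 f(2,2)=1
t=3: f(3,-1)=2 f(3,1)=3 f(3,3)=1
t=4: f(4,0)=5 f(4,2)=4 f(4,4)=1
t=5: f(5,-1)=5 f(5,1)=9 f(5,3)=5 f(5,5)=1
t=6: f(6,0)=14 f(6,2)=14 f(6,4)=6 f(6,6)=1
t=7: f(7,-1)=14 f(7,1)=28 f(7,3)=20 f(7,5)=7 f(7,7)=1
t=8: f(8,0)=42 f(8,2)=48 f(8,4)=27 f(8,6)=8 f(8,8)=1
Σ_s f(8,s) = 126
P = 126/256 = 63/128

Answer: 63/128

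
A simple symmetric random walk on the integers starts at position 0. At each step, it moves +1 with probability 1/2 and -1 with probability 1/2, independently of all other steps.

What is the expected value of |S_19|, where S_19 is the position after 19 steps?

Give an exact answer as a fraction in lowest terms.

Answer: 230945/65536

Derivation:
S_19 takes values m ≡ 1 (mod 2) with |m| ≤ 19; P(S_19=m) = C(19,(19+m)/2)/2^19.
Total paths: 2^19 = 524288
Distribution: P(S=-19)=1/524288, P(S=-17)=19/524288, P(S=-15)=171/524288, P(S=-13)=969/524288, P(S=-11)=3876/524288, P(S=-9)=11628/524288, P(S=-7)=27132/524288, P(S=-5)=50388/524288, P(S=-3)=75582/524288, P(S=-1)=92378/524288, P(S=1)=92378/524288, P(S=3)=75582/524288, P(S=5)=50388/524288, P(S=7)=27132/524288, P(S=9)=11628/524288, P(S=11)=3876/524288, P(S=13)=969/524288, P(S=15)=171/524288, P(S=17)=19/524288, P(S=19)=1/524288
E[|S_19|] = Σ_m |m|·P(S_19=m) = 1847560/524288 = 230945/65536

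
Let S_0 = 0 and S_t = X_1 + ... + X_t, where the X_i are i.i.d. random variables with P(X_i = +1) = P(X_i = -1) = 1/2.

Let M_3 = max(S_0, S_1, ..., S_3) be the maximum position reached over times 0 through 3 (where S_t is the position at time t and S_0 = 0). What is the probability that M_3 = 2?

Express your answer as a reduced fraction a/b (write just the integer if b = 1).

Let M_3 = max(S_0,...,S_3). Use the reflection principle: for j ≥ 1, #{paths with M_3 ≥ j} = #{S_3 ≥ j} + #{S_3 ≥ j+1}.
By reflection, #{M_3 ≥ 2} = #{S_3 ≥ 2} + #{S_3 ≥ 3} = 1 + 1 = 2.
#{M_3 ≥ 3} = #{S_3 ≥ 3} + #{S_3 ≥ 4} = 1 + 0 = 1.
#{M_3 = 2} = 2 - 1 = 1.
P(M_3 = 2) = 1/8 = 1/8

Answer: 1/8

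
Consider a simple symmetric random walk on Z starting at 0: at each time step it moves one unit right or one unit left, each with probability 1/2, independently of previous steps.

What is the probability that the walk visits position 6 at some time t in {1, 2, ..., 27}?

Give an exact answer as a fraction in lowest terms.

Answer: 16628809/67108864

Derivation:
Count via complement. Let g(t,s) = #length-t paths at position s with S_1..S_t all ≠ 6.
g(t,s) = g(t-1,s-1) + g(t-1,s+1) for s ≠ 6; g(t,6) = 0.
t=0: g(0,0)=1
t=1: g(1,-1)=1 g(1,1)=1
t=2: g(2,-2)=1 g(2,0)=2 g(2,2)=1
t=3: g(3,-3)=1 g(3,-1)=3 g(3,1)=3 g(3,3)=1
t=4: g(4,-4)=1 g(4,-2)=4 g(4,0)=6 g(4,2)=4 g(4,4)=1
t=5: g(5,-5)=1 g(5,-3)=5 g(5,-1)=10 g(5,1)=10 g(5,3)=5 g(5,5)=1
t=6: g(6,-6)=1 g(6,-4)=6 g(6,-2)=15 g(6,0)=20 g(6,2)=15 g(6,4)=6
t=7: g(7,-7)=1 g(7,-5)=7 g(7,-3)=21 g(7,-1)=35 g(7,1)=35 g(7,3)=21 g(7,5)=6
t=8: g(8,-8)=1 g(8,-6)=8 g(8,-4)=28 g(8,-2)=56 g(8,0)=70 g(8,2)=56 g(8,4)=27
t=9: g(9,-9)=1 g(9,-7)=9 g(9,-5)=36 g(9,-3)=84 g(9,-1)=126 g(9,1)=126 g(9,3)=83 g(9,5)=27
t=10: g(10,-10)=1 g(10,-8)=10 g(10,-6)=45 g(10,-4)=120 g(10,-2)=210 g(10,0)=252 g(10,2)=209 g(10,4)=110
t=11: g(11,-11)=1 g(11,-9)=11 g(11,-7)=55 g(11,-5)=165 g(11,-3)=330 g(11,-1)=462 g(11,1)=461 g(11,3)=319 g(11,5)=110
t=12: g(12,-12)=1 g(12,-10)=12 g(12,-8)=66 g(12,-6)=220 g(12,-4)=495 g(12,-2)=792 g(12,0)=923 g(12,2)=780 g(12,4)=429
t=13: g(13,-13)=1 g(13,-11)=13 g(13,-9)=78 g(13,-7)=286 g(13,-5)=715 g(13,-3)=1287 g(13,-1)=1715 g(13,1)=1703 g(13,3)=1209 g(13,5)=429
t=14: g(14,-14)=1 g(14,-12)=14 g(14,-10)=91 g(14,-8)=364 g(14,-6)=1001 g(14,-4)=2002 g(14,-2)=3002 g(14,0)=3418 g(14,2)=2912 g(14,4)=1638
t=15: g(15,-15)=1 g(15,-13)=15 g(15,-11)=105 g(15,-9)=455 g(15,-7)=1365 g(15,-5)=3003 g(15,-3)=5004 g(15,-1)=6420 g(15,1)=6330 g(15,3)=4550 g(15,5)=1638
t=16: g(16,-16)=1 g(16,-14)=16 g(16,-12)=120 g(16,-10)=560 g(16,-8)=1820 g(16,-6)=4368 g(16,-4)=8007 g(16,-2)=11424 g(16,0)=12750 g(16,2)=10880 g(16,4)=6188
t=17: g(17,-17)=1 g(17,-15)=17 g(17,-13)=136 g(17,-11)=680 g(17,-9)=2380 g(17,-7)=6188 g(17,-5)=12375 g(17,-3)=19431 g(17,-1)=24174 g(17,1)=23630 g(17,3)=17068 g(17,5)=6188
t=18: g(18,-18)=1 g(18,-16)=18 g(18,-14)=153 g(18,-12)=816 g(18,-10)=3060 g(18,-8)=8568 g(18,-6)=18563 g(18,-4)=31806 g(18,-2)=43605 g(18,0)=47804 g(18,2)=40698 g(18,4)=23256
t=19: g(19,-19)=1 g(19,-17)=19 g(19,-15)=171 g(19,-13)=969 g(19,-11)=3876 g(19,-9)=11628 g(19,-7)=27131 g(19,-5)=50369 g(19,-3)=75411 g(19,-1)=91409 g(19,1)=88502 g(19,3)=63954 g(19,5)=23256
t=20: g(20,-20)=1 g(20,-18)=20 g(20,-16)=190 g(20,-14)=1140 g(20,-12)=4845 g(20,-10)=15504 g(20,-8)=38759 g(20,-6)=77500 g(20,-4)=125780 g(20,-2)=166820 g(20,0)=179911 g(20,2)=152456 g(20,4)=87210
t=21: g(21,-21)=1 g(21,-19)=21 g(21,-17)=210 g(21,-15)=1330 g(21,-13)=5985 g(21,-11)=20349 g(21,-9)=54263 g(21,-7)=116259 g(21,-5)=203280 g(21,-3)=292600 g(21,-1)=346731 g(21,1)=332367 g(21,3)=239666 g(21,5)=87210
t=22: g(22,-22)=1 g(22,-20)=22 g(22,-18)=231 g(22,-16)=1540 g(22,-14)=7315 g(22,-12)=26334 g(22,-10)=74612 g(22,-8)=170522 g(22,-6)=319539 g(22,-4)=495880 g(22,-2)=639331 g(22,0)=679098 g(22,2)=572033 g(22,4)=326876
t=23: g(23,-23)=1 g(23,-21)=23 g(23,-19)=253 g(23,-17)=1771 g(23,-15)=8855 g(23,-13)=33649 g(23,-11)=100946 g(23,-9)=245134 g(23,-7)=490061 g(23,-5)=815419 g(23,-3)=1135211 g(23,-1)=1318429 g(23,1)=1251131 g(23,3)=898909 g(23,5)=326876
t=24: g(24,-24)=1 g(24,-22)=24 g(24,-20)=276 g(24,-18)=2024 g(24,-16)=10626 g(24,-14)=42504 g(24,-12)=134595 g(24,-10)=346080 g(24,-8)=735195 g(24,-6)=1305480 g(24,-4)=1950630 g(24,-2)=2453640 g(24,0)=2569560 g(24,2)=2150040 g(24,4)=1225785
t=25: g(25,-25)=1 g(25,-23)=25 g(25,-21)=300 g(25,-19)=2300 g(25,-17)=12650 g(25,-15)=53130 g(25,-13)=177099 g(25,-11)=480675 g(25,-9)=1081275 g(25,-7)=2040675 g(25,-5)=3256110 g(25,-3)=4404270 g(25,-1)=5023200 g(25,1)=4719600 g(25,3)=3375825 g(25,5)=1225785
t=26: g(26,-26)=1 g(26,-24)=26 g(26,-22)=325 g(26,-20)=2600 g(26,-18)=14950 g(26,-16)=65780 g(26,-14)=230229 g(26,-12)=657774 g(26,-10)=1561950 g(26,-8)=3121950 g(26,-6)=5296785 g(26,-4)=7660380 g(26,-2)=9427470 g(26,0)=9742800 g(26,2)=8095425 g(26,4)=4601610
t=27: g(27,-27)=1 g(27,-25)=27 g(27,-23)=351 g(27,-21)=2925 g(27,-19)=17550 g(27,-17)=80730 g(27,-15)=296009 g(27,-13)=888003 g(27,-11)=2219724 g(27,-9)=4683900 g(27,-7)=8418735 g(27,-5)=12957165 g(27,-3)=17087850 g(27,-1)=19170270 g(27,1)=17838225 g(27,3)=12697035 g(27,5)=4601610
Paths never hitting 6: Σ_s g(27,s) = 100960110
Paths hitting 6: 2^27 - 100960110 = 33257618
P = 33257618/134217728 = 16628809/67108864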